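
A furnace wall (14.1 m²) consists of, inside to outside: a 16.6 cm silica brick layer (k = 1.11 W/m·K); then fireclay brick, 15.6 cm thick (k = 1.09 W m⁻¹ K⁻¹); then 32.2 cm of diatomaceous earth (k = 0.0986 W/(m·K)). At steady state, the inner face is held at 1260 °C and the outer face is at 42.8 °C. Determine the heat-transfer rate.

Q = 4.82 kW

Treat each layer as a resistance in series:
  R_silica brick = L/(kA) = 0.166/(1.11·14.1) = 0.01061 K/W
  R_fireclay brick = L/(kA) = 0.156/(1.09·14.1) = 0.01015 K/W
  R_diatomaceous earth = L/(kA) = 0.322/(0.0986·14.1) = 0.2316 K/W
ΣR = 0.01061 + 0.01015 + 0.2316 = 0.2524 K/W
Q = ΔT/ΣR = (1260 °C − 42.8 °C)/0.2524 = 4820 W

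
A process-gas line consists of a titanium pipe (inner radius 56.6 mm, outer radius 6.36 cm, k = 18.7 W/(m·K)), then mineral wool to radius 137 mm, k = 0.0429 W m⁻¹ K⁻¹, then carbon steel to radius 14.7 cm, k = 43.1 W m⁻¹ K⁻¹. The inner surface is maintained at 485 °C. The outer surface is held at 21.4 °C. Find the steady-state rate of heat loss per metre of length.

Treat each layer as a resistance in series:
  R'_titanium = ln(0.0636/0.0566)/(2πk) = 0.1166/(2π·18.7) = 9.924×10^-4 m·K/W
  R'_mineral wool = ln(0.137/0.0636)/(2πk) = 0.7674/(2π·0.0429) = 2.847 m·K/W
  R'_carbon steel = ln(0.147/0.137)/(2πk) = 0.07045/(2π·43.1) = 2.602×10^-4 m·K/W
ΣR = 9.924×10^-4 + 2.847 + 2.602×10^-4 = 2.848 m·K/W
Q' = ΔT/ΣR = (485 °C − 21.4 °C)/2.848 = 163 W/m

Q' = 163 W/m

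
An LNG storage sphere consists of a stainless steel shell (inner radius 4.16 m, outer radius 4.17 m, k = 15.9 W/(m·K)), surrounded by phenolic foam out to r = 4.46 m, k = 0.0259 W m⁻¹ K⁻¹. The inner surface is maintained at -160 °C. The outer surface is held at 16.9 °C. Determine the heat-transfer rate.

Q = 3.69 kW

Treat each layer as a resistance in series:
  R_stainless steel = (1/4.16 − 1/4.17)/(4πk) = 5.765×10^-4/(4π·15.9) = 2.885×10^-6 K/W
  R_phenolic foam = (1/4.17 − 1/4.46)/(4πk) = 0.01559/(4π·0.0259) = 0.04791 K/W
ΣR = 2.885×10^-6 + 0.04791 = 0.04791 K/W
Q = ΔT/ΣR = (-160 °C − 16.9 °C)/0.04791 = -3690 W
(Negative Q ⇒ heat flows inward; heat gain = 3690 W.)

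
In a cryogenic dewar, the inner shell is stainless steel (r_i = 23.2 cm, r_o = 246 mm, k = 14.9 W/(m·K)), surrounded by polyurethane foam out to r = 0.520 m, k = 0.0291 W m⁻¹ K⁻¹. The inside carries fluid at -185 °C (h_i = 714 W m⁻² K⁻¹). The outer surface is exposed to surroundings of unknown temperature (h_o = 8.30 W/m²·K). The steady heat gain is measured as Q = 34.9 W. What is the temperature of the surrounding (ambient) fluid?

Series resistances:
  R_conv,in = 1/(4πr²h) = 1/(4π·0.232²·714) = 0.002071 K/W
  R_stainless steel = (1/0.232 − 1/0.246)/(4πk) = 0.2453/(4π·14.9) = 0.001310 K/W
  R_polyurethane foam = (1/0.246 − 1/0.520)/(4πk) = 2.142/(4π·0.0291) = 5.857 K/W
  R_conv,out = 1/(4πr²h) = 1/(4π·0.520²·8.30) = 0.03546 K/W
ΣR = 5.896 K/W
ΔT = Q·ΣR = 34.9 × 5.896 = 205.8 K
Heat flows inward, so T_out = T_in + ΔT = -185 + 205.8 = 20.8 °C

T_out = 20.8 °C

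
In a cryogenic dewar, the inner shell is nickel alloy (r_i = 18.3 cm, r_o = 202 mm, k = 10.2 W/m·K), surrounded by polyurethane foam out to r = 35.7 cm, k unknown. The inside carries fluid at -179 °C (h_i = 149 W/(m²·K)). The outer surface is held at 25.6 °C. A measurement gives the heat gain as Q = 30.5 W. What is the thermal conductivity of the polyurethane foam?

k = 0.0256 W/m·K

ΣR = ΔT/Q = |-179 − 25.6|/30.5 = 6.708 K/W
Known resistances:
  R_conv,in = 1/(4πr²h) = 1/(4π·0.183²·149) = 0.01595 K/W
  R_nickel alloy = (1/0.183 − 1/0.202)/(4πk) = 0.5140/(4π·10.2) = 0.004010 K/W
R_polyurethane foam = ΣR − ΣR_known = 6.708 − 0.01996 = 6.688 K/W
(1/r₁−1/r₂)/(4πk) = 6.688 ⇒ k = 2.149/(4π·6.688) = 0.0256 W/m·K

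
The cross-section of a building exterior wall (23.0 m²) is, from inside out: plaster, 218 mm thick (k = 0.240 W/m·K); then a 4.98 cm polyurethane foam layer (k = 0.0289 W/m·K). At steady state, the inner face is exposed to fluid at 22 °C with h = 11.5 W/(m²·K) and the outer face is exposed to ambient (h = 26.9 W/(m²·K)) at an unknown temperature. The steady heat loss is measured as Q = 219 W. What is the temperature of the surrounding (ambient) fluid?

T_out = -4.24 °C

Sum the resistances:
  R_conv,in = 1/(hA) = 1/(11.5·23.0) = 0.003781 K/W
  R_plaster = L/(kA) = 0.218/(0.240·23.0) = 0.03949 K/W
  R_polyurethane foam = L/(kA) = 0.0498/(0.0289·23.0) = 0.07492 K/W
  R_conv,out = 1/(hA) = 1/(26.9·23.0) = 0.001616 K/W
ΣR = 0.1198 K/W
ΔT = Q·ΣR = 219 × 0.1198 = 26.24 K
Heat flows outward, so T_out = T_in − ΔT = 22 − 26.24 = -4.24 °C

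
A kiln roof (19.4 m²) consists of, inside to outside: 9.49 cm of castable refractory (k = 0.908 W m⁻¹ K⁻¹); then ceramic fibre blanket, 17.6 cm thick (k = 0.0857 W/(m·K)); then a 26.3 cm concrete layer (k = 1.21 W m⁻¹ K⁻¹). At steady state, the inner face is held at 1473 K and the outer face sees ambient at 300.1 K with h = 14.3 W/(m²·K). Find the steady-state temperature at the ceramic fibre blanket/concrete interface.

T = 438 K

Series thermal resistances, inner to outer:
  R_castable refractory = L/(kA) = 0.0949/(0.908·19.4) = 0.005387 K/W
  R_ceramic fibre blanket = L/(kA) = 0.176/(0.0857·19.4) = 0.1059 K/W
  R_concrete = L/(kA) = 0.263/(1.21·19.4) = 0.01120 K/W
  R_conv,out = 1/(hA) = 1/(14.3·19.4) = 0.003605 K/W
ΣR = 0.005387 + 0.1059 + 0.01120 + 0.003605 = 0.1261 K/W
Q = ΔT/ΣR = (1473 K − 300.1 K)/0.1261 = 9301 W
From the inner boundary to the ceramic fibre blanket/concrete interface, ΣR_partial = 0.1113 K/W.
T_interface = T_in − Q·ΣR_partial = 1473 K − (9301)(0.1113) = 438 K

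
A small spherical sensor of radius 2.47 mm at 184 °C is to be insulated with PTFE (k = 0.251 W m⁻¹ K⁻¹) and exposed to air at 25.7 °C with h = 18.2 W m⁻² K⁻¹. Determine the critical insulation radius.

r_cr = 2.76 cm

For a sphere, r_cr = 2k_ins/h = 2·0.251/18.2 = 0.0276 m = 2.76 cm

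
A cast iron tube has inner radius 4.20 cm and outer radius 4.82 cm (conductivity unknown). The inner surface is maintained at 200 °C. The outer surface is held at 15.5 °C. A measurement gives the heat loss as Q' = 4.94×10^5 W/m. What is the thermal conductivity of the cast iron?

ΣR = ΔT/Q' = |200 − 15.5|/4.94×10^5 = 3.735×10^-4 m·K/W
ln(r₂/r₁)/(2πk) = 3.735×10^-4 ⇒ k = 0.1377/(2π·3.735×10^-4) = 58.7 W/m·K

k = 58.7 W/m·K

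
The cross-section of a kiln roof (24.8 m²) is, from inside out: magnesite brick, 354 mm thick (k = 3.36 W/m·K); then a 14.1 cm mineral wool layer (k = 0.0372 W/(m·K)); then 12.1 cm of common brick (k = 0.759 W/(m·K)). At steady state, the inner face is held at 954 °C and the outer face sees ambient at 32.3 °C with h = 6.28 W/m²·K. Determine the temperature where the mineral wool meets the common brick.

Series thermal resistances, inner to outer:
  R_magnesite brick = L/(kA) = 0.354/(3.36·24.8) = 0.004248 K/W
  R_mineral wool = L/(kA) = 0.141/(0.0372·24.8) = 0.1528 K/W
  R_common brick = L/(kA) = 0.121/(0.759·24.8) = 0.006428 K/W
  R_conv,out = 1/(hA) = 1/(6.28·24.8) = 0.006421 K/W
ΣR = 0.004248 + 0.1528 + 0.006428 + 0.006421 = 0.1699 K/W
Q = ΔT/ΣR = (954 °C − 32.3 °C)/0.1699 = 5425 W
From the inner boundary to the mineral wool/common brick interface, ΣR_partial = 0.1570 K/W.
T_interface = T_in − Q·ΣR_partial = 954 °C − (5425)(0.1570) = 102 °C

T = 102 °C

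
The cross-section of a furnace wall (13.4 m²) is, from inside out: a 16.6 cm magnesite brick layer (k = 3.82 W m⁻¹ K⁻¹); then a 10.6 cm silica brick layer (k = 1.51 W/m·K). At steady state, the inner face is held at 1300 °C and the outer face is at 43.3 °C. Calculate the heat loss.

Resistance network (inner→outer):
  R_magnesite brick = L/(kA) = 0.166/(3.82·13.4) = 0.003243 K/W
  R_silica brick = L/(kA) = 0.106/(1.51·13.4) = 0.005239 K/W
ΣR = 0.003243 + 0.005239 = 0.008482 K/W
Q = ΔT/ΣR = (1300 °C − 43.3 °C)/0.008482 = 1.48×10^5 W

Q = 148 kW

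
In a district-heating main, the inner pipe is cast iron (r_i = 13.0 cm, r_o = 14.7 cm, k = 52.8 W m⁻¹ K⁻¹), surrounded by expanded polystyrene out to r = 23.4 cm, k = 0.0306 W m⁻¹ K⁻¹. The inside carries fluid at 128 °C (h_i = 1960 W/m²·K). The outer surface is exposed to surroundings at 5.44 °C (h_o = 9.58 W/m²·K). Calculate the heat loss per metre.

Q' = 49.2 W/m

Series thermal resistances, inner to outer:
  R'_conv,in = 1/(2πr h) = 1/(2π·0.130·1960) = 6.246×10^-4 m·K/W
  R'_cast iron = ln(0.147/0.130)/(2πk) = 0.1229/(2π·52.8) = 3.705×10^-4 m·K/W
  R'_expanded polystyrene = ln(0.234/0.147)/(2πk) = 0.4649/(2π·0.0306) = 2.418 m·K/W
  R'_conv,out = 1/(2πr h) = 1/(2π·0.234·9.58) = 0.07100 m·K/W
ΣR = 6.246×10^-4 + 3.705×10^-4 + 2.418 + 0.07100 = 2.490 m·K/W
Q' = ΔT/ΣR = (128 °C − 5.44 °C)/2.490 = 49.2 W/m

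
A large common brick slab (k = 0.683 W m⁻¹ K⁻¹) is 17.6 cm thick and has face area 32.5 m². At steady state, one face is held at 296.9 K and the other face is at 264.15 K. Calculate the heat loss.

Q = kA·ΔT/L = 0.683 × 32.5 × |296.9 K − 264.15 K| / 0.176 = 4130 W

Q = 4130 W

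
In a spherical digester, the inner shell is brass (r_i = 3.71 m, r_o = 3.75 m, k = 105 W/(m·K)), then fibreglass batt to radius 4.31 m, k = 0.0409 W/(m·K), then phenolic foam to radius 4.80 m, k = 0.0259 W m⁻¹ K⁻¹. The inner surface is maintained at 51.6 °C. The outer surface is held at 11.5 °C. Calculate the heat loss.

Q = 286 W

Resistance network (inner→outer):
  R_brass = (1/3.71 − 1/3.75)/(4πk) = 0.002875/(4π·105) = 2.179×10^-6 K/W
  R_fibreglass batt = (1/3.75 − 1/4.31)/(4πk) = 0.03465/(4π·0.0409) = 0.06741 K/W
  R_phenolic foam = (1/4.31 − 1/4.80)/(4πk) = 0.02369/(4π·0.0259) = 0.07277 K/W
ΣR = 2.179×10^-6 + 0.06741 + 0.07277 = 0.1402 K/W
Q = ΔT/ΣR = (51.6 °C − 11.5 °C)/0.1402 = 286 W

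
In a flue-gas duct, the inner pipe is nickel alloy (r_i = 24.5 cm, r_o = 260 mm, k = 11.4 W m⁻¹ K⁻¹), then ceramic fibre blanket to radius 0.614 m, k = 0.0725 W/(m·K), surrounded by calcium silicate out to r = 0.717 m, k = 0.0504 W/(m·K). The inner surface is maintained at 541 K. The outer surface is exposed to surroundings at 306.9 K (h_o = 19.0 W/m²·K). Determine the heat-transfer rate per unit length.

Series thermal resistances, inner to outer:
  R'_nickel alloy = ln(0.260/0.245)/(2πk) = 0.05942/(2π·11.4) = 8.296×10^-4 m·K/W
  R'_ceramic fibre blanket = ln(0.614/0.260)/(2πk) = 0.8593/(2π·0.0725) = 1.886 m·K/W
  R'_calcium silicate = ln(0.717/0.614)/(2πk) = 0.1551/(2π·0.0504) = 0.4897 m·K/W
  R'_conv,out = 1/(2πr h) = 1/(2π·0.717·19.0) = 0.01168 m·K/W
ΣR = 8.296×10^-4 + 1.886 + 0.4897 + 0.01168 = 2.388 m·K/W
Q' = ΔT/ΣR = (541 K − 306.9 K)/2.388 = 98.0 W/m

Q' = 98.0 W/m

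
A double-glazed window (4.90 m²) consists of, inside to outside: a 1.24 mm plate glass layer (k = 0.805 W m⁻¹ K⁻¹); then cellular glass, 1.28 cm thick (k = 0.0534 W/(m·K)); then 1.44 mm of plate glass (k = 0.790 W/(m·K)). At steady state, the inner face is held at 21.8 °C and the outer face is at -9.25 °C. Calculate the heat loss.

Q = 626 W

Series thermal resistances, inner to outer:
  R_plate glass = L/(kA) = 0.00124/(0.805·4.90) = 3.144×10^-4 K/W
  R_cellular glass = L/(kA) = 0.0128/(0.0534·4.90) = 0.04892 K/W
  R_plate glass = L/(kA) = 0.00144/(0.790·4.90) = 3.720×10^-4 K/W
ΣR = 3.144×10^-4 + 0.04892 + 3.720×10^-4 = 0.04961 K/W
Q = ΔT/ΣR = (21.8 °C − -9.25 °C)/0.04961 = 626 W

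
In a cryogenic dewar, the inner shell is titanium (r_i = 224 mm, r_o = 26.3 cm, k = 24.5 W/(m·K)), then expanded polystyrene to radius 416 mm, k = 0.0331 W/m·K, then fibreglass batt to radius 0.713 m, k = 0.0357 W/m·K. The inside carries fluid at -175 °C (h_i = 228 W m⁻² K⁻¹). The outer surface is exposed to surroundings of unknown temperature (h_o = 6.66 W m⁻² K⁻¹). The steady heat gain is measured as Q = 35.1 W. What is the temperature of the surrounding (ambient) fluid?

Series resistances:
  R_conv,in = 1/(4πr²h) = 1/(4π·0.224²·228) = 0.006956 K/W
  R_titanium = (1/0.224 − 1/0.263)/(4πk) = 0.6620/(4π·24.5) = 0.002150 K/W
  R_expanded polystyrene = (1/0.263 − 1/0.416)/(4πk) = 1.398/(4π·0.0331) = 3.362 K/W
  R_fibreglass batt = (1/0.416 − 1/0.713)/(4πk) = 1.001/(4π·0.0357) = 2.232 K/W
  R_conv,out = 1/(4πr²h) = 1/(4π·0.713²·6.66) = 0.02350 K/W
ΣR = 5.627 K/W
ΔT = Q·ΣR = 35.1 × 5.627 = 197.5 K
Heat flows inward, so T_out = T_in + ΔT = -175 + 197.5 = 22.5 °C

T_out = 22.5 °C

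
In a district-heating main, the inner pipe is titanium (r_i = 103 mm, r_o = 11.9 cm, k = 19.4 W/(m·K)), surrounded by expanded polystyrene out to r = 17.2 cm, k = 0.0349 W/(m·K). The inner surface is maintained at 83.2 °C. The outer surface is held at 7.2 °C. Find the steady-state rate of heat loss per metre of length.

Q' = 45.2 W/m

Series thermal resistances, inner to outer:
  R'_titanium = ln(0.119/0.103)/(2πk) = 0.1444/(2π·19.4) = 0.001185 m·K/W
  R'_expanded polystyrene = ln(0.172/0.119)/(2πk) = 0.3684/(2π·0.0349) = 1.680 m·K/W
ΣR = 0.001185 + 1.680 = 1.681 m·K/W
Q' = ΔT/ΣR = (83.2 °C − 7.2 °C)/1.681 = 45.2 W/m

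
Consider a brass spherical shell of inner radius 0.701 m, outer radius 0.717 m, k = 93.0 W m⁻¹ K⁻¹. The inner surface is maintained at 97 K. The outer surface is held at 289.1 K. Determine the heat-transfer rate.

Q = 7.05×10^6 W

Q = 4πk·ΔT/(1/r₁ − 1/r₂) = 4π × 93.0 × 192.1 / (1/0.701 − 1/0.717) = 7.05×10^6 W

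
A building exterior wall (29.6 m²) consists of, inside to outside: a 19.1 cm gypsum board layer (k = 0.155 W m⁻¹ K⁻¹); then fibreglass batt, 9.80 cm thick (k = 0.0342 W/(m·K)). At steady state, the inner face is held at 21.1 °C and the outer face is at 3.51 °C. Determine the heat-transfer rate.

Series thermal resistances, inner to outer:
  R_gypsum board = L/(kA) = 0.191/(0.155·29.6) = 0.04163 K/W
  R_fibreglass batt = L/(kA) = 0.0980/(0.0342·29.6) = 0.09681 K/W
ΣR = 0.04163 + 0.09681 = 0.1384 K/W
Q = ΔT/ΣR = (21.1 °C − 3.51 °C)/0.1384 = 127 W

Q = 127 W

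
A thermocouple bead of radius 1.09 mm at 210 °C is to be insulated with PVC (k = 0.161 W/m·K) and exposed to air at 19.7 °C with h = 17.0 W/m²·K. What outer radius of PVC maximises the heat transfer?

r_cr = 1.89 cm

For a sphere, r_cr = 2k_ins/h = 2·0.161/17.0 = 0.0189 m = 1.89 cm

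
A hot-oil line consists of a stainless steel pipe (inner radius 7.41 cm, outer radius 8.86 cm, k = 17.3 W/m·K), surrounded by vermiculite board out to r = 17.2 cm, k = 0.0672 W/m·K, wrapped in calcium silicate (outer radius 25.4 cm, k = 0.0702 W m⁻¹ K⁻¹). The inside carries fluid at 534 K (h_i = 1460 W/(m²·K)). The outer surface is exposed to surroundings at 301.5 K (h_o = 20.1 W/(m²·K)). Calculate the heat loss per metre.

Series thermal resistances, inner to outer:
  R'_conv,in = 1/(2πr h) = 1/(2π·0.0741·1460) = 0.001471 m·K/W
  R'_stainless steel = ln(0.0886/0.0741)/(2πk) = 0.1787/(2π·17.3) = 0.001644 m·K/W
  R'_vermiculite board = ln(0.172/0.0886)/(2πk) = 0.6634/(2π·0.0672) = 1.571 m·K/W
  R'_calcium silicate = ln(0.254/0.172)/(2πk) = 0.3898/(2π·0.0702) = 0.8838 m·K/W
  R'_conv,out = 1/(2πr h) = 1/(2π·0.254·20.1) = 0.03117 m·K/W
ΣR = 0.001471 + 0.001644 + 1.571 + 0.8838 + 0.03117 = 2.489 m·K/W
Q' = ΔT/ΣR = (534 K − 301.5 K)/2.489 = 93.4 W/m

Q' = 93.4 W/m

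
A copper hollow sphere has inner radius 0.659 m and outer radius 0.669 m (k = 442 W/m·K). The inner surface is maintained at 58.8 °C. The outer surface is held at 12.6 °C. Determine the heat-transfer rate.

Q = 11300 kW

Q = 4πk·ΔT/(1/r₁ − 1/r₂) = 4π × 442 × 46.2 / (1/0.659 − 1/0.669) = 1.13×10^7 W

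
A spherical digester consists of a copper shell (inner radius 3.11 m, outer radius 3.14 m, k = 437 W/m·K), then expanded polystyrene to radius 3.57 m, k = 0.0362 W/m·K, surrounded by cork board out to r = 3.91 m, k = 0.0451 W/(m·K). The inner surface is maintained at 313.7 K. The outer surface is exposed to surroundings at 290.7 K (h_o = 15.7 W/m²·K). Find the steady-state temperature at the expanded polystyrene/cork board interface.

Treat each layer as a resistance in series:
  R_copper = (1/3.11 − 1/3.14)/(4πk) = 0.003072/(4π·437) = 5.594×10^-7 K/W
  R_expanded polystyrene = (1/3.14 − 1/3.57)/(4πk) = 0.03836/(4π·0.0362) = 0.08432 K/W
  R_cork board = (1/3.57 − 1/3.91)/(4πk) = 0.02436/(4π·0.0451) = 0.04298 K/W
  R_conv,out = 1/(4πr²h) = 1/(4π·3.91²·15.7) = 3.315×10^-4 K/W
ΣR = 5.594×10^-7 + 0.08432 + 0.04298 + 3.315×10^-4 = 0.1276 K/W
Q = ΔT/ΣR = (313.7 K − 290.7 K)/0.1276 = 180.3 W
From the inner boundary to the expanded polystyrene/cork board interface, ΣR_partial = 0.08432 K/W.
T_interface = T_in − Q·ΣR_partial = 313.7 K − (180.3)(0.08432) = 298.5 K

T = 298.5 K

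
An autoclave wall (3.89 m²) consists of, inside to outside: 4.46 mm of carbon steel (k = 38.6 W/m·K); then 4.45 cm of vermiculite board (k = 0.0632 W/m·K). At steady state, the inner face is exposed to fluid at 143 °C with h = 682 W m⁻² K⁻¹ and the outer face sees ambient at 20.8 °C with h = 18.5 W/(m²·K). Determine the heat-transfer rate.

Q = 626 W

Treat each layer as a resistance in series:
  R_conv,in = 1/(hA) = 1/(682·3.89) = 3.769×10^-4 K/W
  R_carbon steel = L/(kA) = 0.00446/(38.6·3.89) = 2.970×10^-5 K/W
  R_vermiculite board = L/(kA) = 0.0445/(0.0632·3.89) = 0.1810 K/W
  R_conv,out = 1/(hA) = 1/(18.5·3.89) = 0.01390 K/W
ΣR = 3.769×10^-4 + 2.970×10^-5 + 0.1810 + 0.01390 = 0.1953 K/W
Q = ΔT/ΣR = (143 °C − 20.8 °C)/0.1953 = 626 W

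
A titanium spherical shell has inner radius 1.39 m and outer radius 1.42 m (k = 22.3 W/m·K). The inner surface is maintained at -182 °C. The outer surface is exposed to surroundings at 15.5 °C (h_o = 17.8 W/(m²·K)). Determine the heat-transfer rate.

Q = 87000 W

Treat each layer as a resistance in series:
  R_titanium = (1/1.39 − 1/1.42)/(4πk) = 0.01520/(4π·22.3) = 5.424×10^-5 K/W
  R_conv,out = 1/(4πr²h) = 1/(4π·1.42²·17.8) = 0.002217 K/W
ΣR = 5.424×10^-5 + 0.002217 = 0.002271 K/W
Q = ΔT/ΣR = (-182 °C − 15.5 °C)/0.002271 = -87000 W
(Negative Q ⇒ heat flows inward; heat gain = 87000 W.)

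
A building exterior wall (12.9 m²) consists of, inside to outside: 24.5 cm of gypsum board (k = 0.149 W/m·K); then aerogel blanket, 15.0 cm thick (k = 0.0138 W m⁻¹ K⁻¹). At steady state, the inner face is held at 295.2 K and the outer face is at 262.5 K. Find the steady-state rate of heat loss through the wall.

Q = 33.7 W

Treat each layer as a resistance in series:
  R_gypsum board = L/(kA) = 0.245/(0.149·12.9) = 0.1275 K/W
  R_aerogel blanket = L/(kA) = 0.150/(0.0138·12.9) = 0.8426 K/W
ΣR = 0.1275 + 0.8426 = 0.9701 K/W
Q = ΔT/ΣR = (295.2 K − 262.5 K)/0.9701 = 33.7 W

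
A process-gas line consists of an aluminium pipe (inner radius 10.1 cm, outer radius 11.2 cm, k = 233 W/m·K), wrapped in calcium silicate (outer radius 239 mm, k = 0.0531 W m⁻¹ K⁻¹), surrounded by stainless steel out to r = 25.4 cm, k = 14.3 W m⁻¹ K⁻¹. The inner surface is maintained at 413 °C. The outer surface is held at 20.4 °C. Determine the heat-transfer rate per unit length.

Series thermal resistances, inner to outer:
  R'_aluminium = ln(0.112/0.101)/(2πk) = 0.1034/(2π·233) = 7.061×10^-5 m·K/W
  R'_calcium silicate = ln(0.239/0.112)/(2πk) = 0.7580/(2π·0.0531) = 2.272 m·K/W
  R'_stainless steel = ln(0.254/0.239)/(2πk) = 0.06087/(2π·14.3) = 6.775×10^-4 m·K/W
ΣR = 7.061×10^-5 + 2.272 + 6.775×10^-4 = 2.273 m·K/W
Q' = ΔT/ΣR = (413 °C − 20.4 °C)/2.273 = 173 W/m

Q' = 173 W/m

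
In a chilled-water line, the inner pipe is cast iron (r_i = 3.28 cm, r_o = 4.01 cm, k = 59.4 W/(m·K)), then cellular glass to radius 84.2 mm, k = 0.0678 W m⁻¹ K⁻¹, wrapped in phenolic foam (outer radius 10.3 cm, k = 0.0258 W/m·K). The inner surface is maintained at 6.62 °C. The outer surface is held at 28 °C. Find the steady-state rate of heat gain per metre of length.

Q' = 7.16 W/m

Treat each layer as a resistance in series:
  R'_cast iron = ln(0.0401/0.0328)/(2πk) = 0.2009/(2π·59.4) = 5.384×10^-4 m·K/W
  R'_cellular glass = ln(0.0842/0.0401)/(2πk) = 0.7418/(2π·0.0678) = 1.741 m·K/W
  R'_phenolic foam = ln(0.103/0.0842)/(2πk) = 0.2015/(2π·0.0258) = 1.243 m·K/W
ΣR = 5.384×10^-4 + 1.741 + 1.243 = 2.985 m·K/W
Q' = ΔT/ΣR = (6.62 °C − 28 °C)/2.985 = -7.16 W/m
(Negative Q' ⇒ heat flows inward; heat gain = 7.16 W/m.)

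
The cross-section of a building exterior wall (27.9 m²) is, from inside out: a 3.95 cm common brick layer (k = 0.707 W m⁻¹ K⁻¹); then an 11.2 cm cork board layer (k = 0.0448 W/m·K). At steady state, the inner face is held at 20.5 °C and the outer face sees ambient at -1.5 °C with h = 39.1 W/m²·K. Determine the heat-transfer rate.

Resistance network (inner→outer):
  R_common brick = L/(kA) = 0.0395/(0.707·27.9) = 0.002003 K/W
  R_cork board = L/(kA) = 0.112/(0.0448·27.9) = 0.08961 K/W
  R_conv,out = 1/(hA) = 1/(39.1·27.9) = 9.167×10^-4 K/W
ΣR = 0.002003 + 0.08961 + 9.167×10^-4 = 0.09253 K/W
Q = ΔT/ΣR = (20.5 °C − -1.5 °C)/0.09253 = 238 W

Q = 238 W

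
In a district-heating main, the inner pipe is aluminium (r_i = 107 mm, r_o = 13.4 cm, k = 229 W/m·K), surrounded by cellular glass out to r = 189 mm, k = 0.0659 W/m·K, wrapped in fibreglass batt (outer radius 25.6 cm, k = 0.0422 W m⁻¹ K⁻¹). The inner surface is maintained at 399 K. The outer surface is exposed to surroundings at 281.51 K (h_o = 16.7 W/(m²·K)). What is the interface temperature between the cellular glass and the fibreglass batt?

T = 350.5 K

Resistance network (inner→outer):
  R'_aluminium = ln(0.134/0.107)/(2πk) = 0.2250/(2π·229) = 1.564×10^-4 m·K/W
  R'_cellular glass = ln(0.189/0.134)/(2πk) = 0.3439/(2π·0.0659) = 0.8306 m·K/W
  R'_fibreglass batt = ln(0.256/0.189)/(2πk) = 0.3034/(2π·0.0422) = 1.144 m·K/W
  R'_conv,out = 1/(2πr h) = 1/(2π·0.256·16.7) = 0.03723 m·K/W
ΣR = 1.564×10^-4 + 0.8306 + 1.144 + 0.03723 = 2.012 m·K/W
Q' = ΔT/ΣR = (399 K − 281.51 K)/2.012 = 58.39 W/m
From the inner boundary to the cellular glass/fibreglass batt interface, ΣR_partial = 0.8308 m·K/W.
T_interface = T_in − Q'·ΣR_partial = 399 K − (58.39)(0.8308) = 350.5 K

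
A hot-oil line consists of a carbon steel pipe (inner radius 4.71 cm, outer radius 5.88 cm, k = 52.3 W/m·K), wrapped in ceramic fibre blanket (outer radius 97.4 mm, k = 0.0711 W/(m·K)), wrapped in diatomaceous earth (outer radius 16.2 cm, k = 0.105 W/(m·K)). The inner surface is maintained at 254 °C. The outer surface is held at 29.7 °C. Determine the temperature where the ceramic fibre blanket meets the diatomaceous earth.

Treat each layer as a resistance in series:
  R'_carbon steel = ln(0.0588/0.0471)/(2πk) = 0.2219/(2π·52.3) = 6.752×10^-4 m·K/W
  R'_ceramic fibre blanket = ln(0.0974/0.0588)/(2πk) = 0.5047/(2π·0.0711) = 1.130 m·K/W
  R'_diatomaceous earth = ln(0.162/0.0974)/(2πk) = 0.5088/(2π·0.105) = 0.7712 m·K/W
ΣR = 6.752×10^-4 + 1.130 + 0.7712 = 1.902 m·K/W
Q' = ΔT/ΣR = (254 °C − 29.7 °C)/1.902 = 117.9 W/m
From the inner boundary to the ceramic fibre blanket/diatomaceous earth interface, ΣR_partial = 1.131 m·K/W.
T_interface = T_in − Q'·ΣR_partial = 254 °C − (117.9)(1.131) = 121 °C

T = 121 °C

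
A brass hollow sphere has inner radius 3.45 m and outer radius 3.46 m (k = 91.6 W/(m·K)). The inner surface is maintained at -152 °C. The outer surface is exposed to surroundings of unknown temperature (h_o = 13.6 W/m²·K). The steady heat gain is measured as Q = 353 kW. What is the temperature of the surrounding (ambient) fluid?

T_out = 20.8 °C

Series resistances:
  R_brass = (1/3.45 − 1/3.46)/(4πk) = 8.377×10^-4/(4π·91.6) = 7.278×10^-7 K/W
  R_conv,out = 1/(4πr²h) = 1/(4π·3.46²·13.6) = 4.888×10^-4 K/W
ΣR = 4.895×10^-4 K/W
ΔT = Q·ΣR = 3.53×10^5 × 4.895×10^-4 = 172.8 K
Heat flows inward, so T_out = T_in + ΔT = -152 + 172.8 = 20.8 °C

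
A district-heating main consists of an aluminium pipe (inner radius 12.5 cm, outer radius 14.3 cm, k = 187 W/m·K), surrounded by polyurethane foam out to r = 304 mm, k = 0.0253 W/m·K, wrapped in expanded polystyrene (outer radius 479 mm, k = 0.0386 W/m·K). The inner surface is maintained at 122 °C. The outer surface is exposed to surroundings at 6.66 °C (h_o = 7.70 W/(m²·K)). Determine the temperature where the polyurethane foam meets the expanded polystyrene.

Resistance network (inner→outer):
  R'_aluminium = ln(0.143/0.125)/(2πk) = 0.1345/(2π·187) = 1.145×10^-4 m·K/W
  R'_polyurethane foam = ln(0.304/0.143)/(2πk) = 0.7542/(2π·0.0253) = 4.744 m·K/W
  R'_expanded polystyrene = ln(0.479/0.304)/(2πk) = 0.4547/(2π·0.0386) = 1.875 m·K/W
  R'_conv,out = 1/(2πr h) = 1/(2π·0.479·7.70) = 0.04315 m·K/W
ΣR = 1.145×10^-4 + 4.744 + 1.875 + 0.04315 = 6.662 m·K/W
Q' = ΔT/ΣR = (122 °C − 6.66 °C)/6.662 = 17.31 W/m
From the inner boundary to the polyurethane foam/expanded polystyrene interface, ΣR_partial = 4.744 m·K/W.
T_interface = T_in − Q'·ΣR_partial = 122 °C − (17.31)(4.744) = 39.9 °C

T = 39.9 °C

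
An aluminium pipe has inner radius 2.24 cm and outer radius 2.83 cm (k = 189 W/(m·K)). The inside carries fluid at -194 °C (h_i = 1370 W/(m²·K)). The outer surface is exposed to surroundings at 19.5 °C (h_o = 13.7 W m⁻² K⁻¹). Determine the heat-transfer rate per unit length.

Resistance network (inner→outer):
  R'_conv,in = 1/(2πr h) = 1/(2π·0.0224·1370) = 0.005186 m·K/W
  R'_aluminium = ln(0.0283/0.0224)/(2πk) = 0.2338/(2π·189) = 1.969×10^-4 m·K/W
  R'_conv,out = 1/(2πr h) = 1/(2π·0.0283·13.7) = 0.4105 m·K/W
ΣR = 0.005186 + 1.969×10^-4 + 0.4105 = 0.4159 m·K/W
Q' = ΔT/ΣR = (-194 °C − 19.5 °C)/0.4159 = -513 W/m
(Negative Q' ⇒ heat flows inward; heat gain = 513 W/m.)

Q' = 513 W/m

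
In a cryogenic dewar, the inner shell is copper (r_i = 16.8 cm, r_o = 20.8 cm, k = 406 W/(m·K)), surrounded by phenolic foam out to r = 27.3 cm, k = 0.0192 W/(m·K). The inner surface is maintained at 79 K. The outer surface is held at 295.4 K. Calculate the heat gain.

Series thermal resistances, inner to outer:
  R_copper = (1/0.168 − 1/0.208)/(4πk) = 1.145/(4π·406) = 2.244×10^-4 K/W
  R_phenolic foam = (1/0.208 − 1/0.273)/(4πk) = 1.145/(4π·0.0192) = 4.744 K/W
ΣR = 2.244×10^-4 + 4.744 = 4.744 K/W
Q = ΔT/ΣR = (79 K − 295.4 K)/4.744 = -45.6 W
(Negative Q ⇒ heat flows inward; heat gain = 45.6 W.)

Q = 45.6 W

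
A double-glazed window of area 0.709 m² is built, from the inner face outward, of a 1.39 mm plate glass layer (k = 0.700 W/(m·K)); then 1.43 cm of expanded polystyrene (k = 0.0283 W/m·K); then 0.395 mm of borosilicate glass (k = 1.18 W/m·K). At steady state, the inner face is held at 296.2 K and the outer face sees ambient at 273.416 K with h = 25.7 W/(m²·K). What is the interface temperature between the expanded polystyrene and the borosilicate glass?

T = 275.05 K

Treat each layer as a resistance in series:
  R_plate glass = L/(kA) = 0.00139/(0.700·0.709) = 0.002801 K/W
  R_expanded polystyrene = L/(kA) = 0.0143/(0.0283·0.709) = 0.7127 K/W
  R_borosilicate glass = L/(kA) = 3.95×10^-4/(1.18·0.709) = 4.721×10^-4 K/W
  R_conv,out = 1/(hA) = 1/(25.7·0.709) = 0.05488 K/W
ΣR = 0.002801 + 0.7127 + 4.721×10^-4 + 0.05488 = 0.7709 K/W
Q = ΔT/ΣR = (296.2 K − 273.416 K)/0.7709 = 29.56 W
From the inner boundary to the expanded polystyrene/borosilicate glass interface, ΣR_partial = 0.7155 K/W.
T_interface = T_in − Q·ΣR_partial = 296.2 K − (29.56)(0.7155) = 275.05 K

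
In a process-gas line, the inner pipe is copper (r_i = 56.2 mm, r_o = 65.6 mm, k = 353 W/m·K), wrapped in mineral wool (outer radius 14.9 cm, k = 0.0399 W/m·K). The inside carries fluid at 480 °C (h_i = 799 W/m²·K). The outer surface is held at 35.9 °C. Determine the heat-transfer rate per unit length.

Q' = 136 W/m

Treat each layer as a resistance in series:
  R'_conv,in = 1/(2πr h) = 1/(2π·0.0562·799) = 0.003544 m·K/W
  R'_copper = ln(0.0656/0.0562)/(2πk) = 0.1547/(2π·353) = 6.973×10^-5 m·K/W
  R'_mineral wool = ln(0.149/0.0656)/(2πk) = 0.8204/(2π·0.0399) = 3.272 m·K/W
ΣR = 0.003544 + 6.973×10^-5 + 3.272 = 3.276 m·K/W
Q' = ΔT/ΣR = (480 °C − 35.9 °C)/3.276 = 136 W/m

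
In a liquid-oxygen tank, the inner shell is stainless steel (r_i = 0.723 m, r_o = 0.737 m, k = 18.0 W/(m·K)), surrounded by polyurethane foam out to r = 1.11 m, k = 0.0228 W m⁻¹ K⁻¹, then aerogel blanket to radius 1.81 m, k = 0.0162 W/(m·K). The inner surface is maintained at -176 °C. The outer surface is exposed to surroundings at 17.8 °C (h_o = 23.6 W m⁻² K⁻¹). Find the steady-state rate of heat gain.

Resistance network (inner→outer):
  R_stainless steel = (1/0.723 − 1/0.737)/(4πk) = 0.02627/(4π·18.0) = 1.162×10^-4 K/W
  R_polyurethane foam = (1/0.737 − 1/1.11)/(4πk) = 0.4560/(4π·0.0228) = 1.591 K/W
  R_aerogel blanket = (1/1.11 − 1/1.81)/(4πk) = 0.3484/(4π·0.0162) = 1.711 K/W
  R_conv,out = 1/(4πr²h) = 1/(4π·1.81²·23.6) = 0.001029 K/W
ΣR = 1.162×10^-4 + 1.591 + 1.711 + 0.001029 = 3.303 K/W
Q = ΔT/ΣR = (-176 °C − 17.8 °C)/3.303 = -58.7 W
(Negative Q ⇒ heat flows inward; heat gain = 58.7 W.)

Q = 58.7 W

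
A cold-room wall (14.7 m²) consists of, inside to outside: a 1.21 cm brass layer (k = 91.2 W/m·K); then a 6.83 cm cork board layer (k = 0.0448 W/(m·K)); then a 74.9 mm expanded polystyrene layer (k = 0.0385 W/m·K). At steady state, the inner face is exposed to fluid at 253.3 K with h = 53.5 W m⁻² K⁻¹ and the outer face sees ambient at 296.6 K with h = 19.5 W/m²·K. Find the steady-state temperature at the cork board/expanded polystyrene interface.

Series thermal resistances, inner to outer:
  R_conv,in = 1/(hA) = 1/(53.5·14.7) = 0.001272 K/W
  R_brass = L/(kA) = 0.0121/(91.2·14.7) = 9.026×10^-6 K/W
  R_cork board = L/(kA) = 0.0683/(0.0448·14.7) = 0.1037 K/W
  R_expanded polystyrene = L/(kA) = 0.0749/(0.0385·14.7) = 0.1323 K/W
  R_conv,out = 1/(hA) = 1/(19.5·14.7) = 0.003489 K/W
ΣR = 0.001272 + 9.026×10^-6 + 0.1037 + 0.1323 + 0.003489 = 0.2408 K/W
Q = ΔT/ΣR = (253.3 K − 296.6 K)/0.2408 = -179.8 W
From the inner boundary to the cork board/expanded polystyrene interface, ΣR_partial = 0.1050 K/W.
T_interface = T_in − Q·ΣR_partial = 253.3 K − (-179.8)(0.1050) = 272.18 K

T = 272.18 K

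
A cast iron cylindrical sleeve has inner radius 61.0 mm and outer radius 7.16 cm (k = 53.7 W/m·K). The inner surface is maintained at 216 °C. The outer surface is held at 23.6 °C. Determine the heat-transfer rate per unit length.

Q' = 2πk·ΔT/ln(r₂/r₁) = 2π × 53.7 × 192.4 / ln(0.0716/0.0610) = 4.05×10^5 W/m

Q' = 405 kW/m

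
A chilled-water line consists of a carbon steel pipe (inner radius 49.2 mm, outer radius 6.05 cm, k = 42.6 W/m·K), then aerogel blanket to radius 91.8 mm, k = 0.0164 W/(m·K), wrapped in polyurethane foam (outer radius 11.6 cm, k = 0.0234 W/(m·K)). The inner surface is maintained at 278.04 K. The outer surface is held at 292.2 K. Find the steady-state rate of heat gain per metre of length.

Q' = 2.51 W/m

Resistance network (inner→outer):
  R'_carbon steel = ln(0.0605/0.0492)/(2πk) = 0.2067/(2π·42.6) = 7.724×10^-4 m·K/W
  R'_aerogel blanket = ln(0.0918/0.0605)/(2πk) = 0.4170/(2π·0.0164) = 4.047 m·K/W
  R'_polyurethane foam = ln(0.116/0.0918)/(2πk) = 0.2340/(2π·0.0234) = 1.591 m·K/W
ΣR = 7.724×10^-4 + 4.047 + 1.591 = 5.639 m·K/W
Q' = ΔT/ΣR = (278.04 K − 292.2 K)/5.639 = -2.51 W/m
(Negative Q' ⇒ heat flows inward; heat gain = 2.51 W/m.)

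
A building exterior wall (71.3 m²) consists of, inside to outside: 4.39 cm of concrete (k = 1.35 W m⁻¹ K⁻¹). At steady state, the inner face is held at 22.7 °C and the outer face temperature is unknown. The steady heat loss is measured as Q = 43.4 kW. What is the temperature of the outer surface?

Series resistances:
  R_concrete = L/(kA) = 0.0439/(1.35·71.3) = 4.561×10^-4 K/W
ΣR = 4.561×10^-4 K/W
ΔT = Q·ΣR = 43400 × 4.561×10^-4 = 19.79 K
Heat flows outward, so T_out = T_in − ΔT = 22.7 − 19.79 = 2.91 °C

T_out = 2.91 °C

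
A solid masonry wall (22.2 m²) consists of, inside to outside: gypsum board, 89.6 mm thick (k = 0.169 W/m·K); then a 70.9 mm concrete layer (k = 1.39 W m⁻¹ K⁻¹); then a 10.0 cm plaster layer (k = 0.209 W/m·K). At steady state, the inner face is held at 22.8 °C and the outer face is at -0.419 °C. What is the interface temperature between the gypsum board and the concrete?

Resistance network (inner→outer):
  R_gypsum board = L/(kA) = 0.0896/(0.169·22.2) = 0.02388 K/W
  R_concrete = L/(kA) = 0.0709/(1.39·22.2) = 0.002298 K/W
  R_plaster = L/(kA) = 0.100/(0.209·22.2) = 0.02155 K/W
ΣR = 0.02388 + 0.002298 + 0.02155 = 0.04773 K/W
Q = ΔT/ΣR = (22.8 °C − -0.419 °C)/0.04773 = 486.5 W
From the inner boundary to the gypsum board/concrete interface, ΣR_partial = 0.02388 K/W.
T_interface = T_in − Q·ΣR_partial = 22.8 °C − (486.5)(0.02388) = 11.2 °C

T = 11.2 °C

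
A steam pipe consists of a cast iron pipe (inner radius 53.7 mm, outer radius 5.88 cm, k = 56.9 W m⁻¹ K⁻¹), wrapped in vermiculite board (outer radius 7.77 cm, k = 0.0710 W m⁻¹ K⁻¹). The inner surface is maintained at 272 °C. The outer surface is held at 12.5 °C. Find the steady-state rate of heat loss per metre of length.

Q' = 415 W/m

Treat each layer as a resistance in series:
  R'_cast iron = ln(0.0588/0.0537)/(2πk) = 0.09073/(2π·56.9) = 2.538×10^-4 m·K/W
  R'_vermiculite board = ln(0.0777/0.0588)/(2πk) = 0.2787/(2π·0.0710) = 0.6248 m·K/W
ΣR = 2.538×10^-4 + 0.6248 = 0.6251 m·K/W
Q' = ΔT/ΣR = (272 °C − 12.5 °C)/0.6251 = 415 W/m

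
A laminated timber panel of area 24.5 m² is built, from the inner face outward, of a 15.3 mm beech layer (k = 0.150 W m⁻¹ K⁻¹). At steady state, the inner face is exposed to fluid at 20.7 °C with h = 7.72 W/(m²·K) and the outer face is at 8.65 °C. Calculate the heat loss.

Q = 1280 W

Treat each layer as a resistance in series:
  R_conv,in = 1/(hA) = 1/(7.72·24.5) = 0.005287 K/W
  R_beech = L/(kA) = 0.0153/(0.150·24.5) = 0.004163 K/W
ΣR = 0.005287 + 0.004163 = 0.009450 K/W
Q = ΔT/ΣR = (20.7 °C − 8.65 °C)/0.009450 = 1280 W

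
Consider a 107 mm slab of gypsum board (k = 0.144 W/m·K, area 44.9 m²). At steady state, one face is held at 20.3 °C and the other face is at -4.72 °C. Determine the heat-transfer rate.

Q = 1510 W

Q = kA·ΔT/L = 0.144 × 44.9 × |20.3 °C − -4.72 °C| / 0.107 = 1510 W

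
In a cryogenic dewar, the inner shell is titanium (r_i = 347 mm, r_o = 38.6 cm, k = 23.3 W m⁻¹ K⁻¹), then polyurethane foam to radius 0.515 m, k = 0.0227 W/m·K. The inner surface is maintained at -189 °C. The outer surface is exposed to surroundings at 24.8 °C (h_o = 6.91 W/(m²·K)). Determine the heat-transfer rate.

Q = 92.2 W

Treat each layer as a resistance in series:
  R_titanium = (1/0.347 − 1/0.386)/(4πk) = 0.2912/(4π·23.3) = 9.944×10^-4 K/W
  R_polyurethane foam = (1/0.386 − 1/0.515)/(4πk) = 0.6489/(4π·0.0227) = 2.275 K/W
  R_conv,out = 1/(4πr²h) = 1/(4π·0.515²·6.91) = 0.04342 K/W
ΣR = 9.944×10^-4 + 2.275 + 0.04342 = 2.319 K/W
Q = ΔT/ΣR = (-189 °C − 24.8 °C)/2.319 = -92.2 W
(Negative Q ⇒ heat flows inward; heat gain = 92.2 W.)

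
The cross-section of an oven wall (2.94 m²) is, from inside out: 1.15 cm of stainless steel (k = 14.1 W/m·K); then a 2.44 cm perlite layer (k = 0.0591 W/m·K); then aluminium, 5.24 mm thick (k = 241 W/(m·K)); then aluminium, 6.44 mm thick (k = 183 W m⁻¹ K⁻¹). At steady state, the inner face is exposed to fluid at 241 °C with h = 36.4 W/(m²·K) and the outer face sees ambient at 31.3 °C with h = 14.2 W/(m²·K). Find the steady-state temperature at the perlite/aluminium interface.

Series thermal resistances, inner to outer:
  R_conv,in = 1/(hA) = 1/(36.4·2.94) = 0.009344 K/W
  R_stainless steel = L/(kA) = 0.0115/(14.1·2.94) = 2.774×10^-4 K/W
  R_perlite = L/(kA) = 0.0244/(0.0591·2.94) = 0.1404 K/W
  R_aluminium = L/(kA) = 0.00524/(241·2.94) = 7.395×10^-6 K/W
  R_aluminium = L/(kA) = 0.00644/(183·2.94) = 1.197×10^-5 K/W
  R_conv,out = 1/(hA) = 1/(14.2·2.94) = 0.02395 K/W
ΣR = 0.009344 + 2.774×10^-4 + 0.1404 + 7.395×10^-6 + 1.197×10^-5 + 0.02395 = 0.1740 K/W
Q = ΔT/ΣR = (241 °C − 31.3 °C)/0.1740 = 1205 W
From the inner boundary to the perlite/aluminium interface, ΣR_partial = 0.1500 K/W.
T_interface = T_in − Q·ΣR_partial = 241 °C − (1205)(0.1500) = 60.2 °C

T = 60.2 °C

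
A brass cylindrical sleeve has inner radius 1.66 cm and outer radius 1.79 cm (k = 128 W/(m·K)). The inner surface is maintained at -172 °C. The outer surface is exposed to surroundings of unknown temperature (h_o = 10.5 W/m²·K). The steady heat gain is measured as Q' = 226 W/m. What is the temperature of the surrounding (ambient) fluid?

T_out = 19.4 °C

Series resistances:
  R'_brass = ln(0.0179/0.0166)/(2πk) = 0.07540/(2π·128) = 9.375×10^-5 m·K/W
  R'_conv,out = 1/(2πr h) = 1/(2π·0.0179·10.5) = 0.8468 m·K/W
ΣR = 0.8469 m·K/W
ΔT = Q'·ΣR = 226 × 0.8469 = 191.4 K
Heat flows inward, so T_out = T_in + ΔT = -172 + 191.4 = 19.4 °C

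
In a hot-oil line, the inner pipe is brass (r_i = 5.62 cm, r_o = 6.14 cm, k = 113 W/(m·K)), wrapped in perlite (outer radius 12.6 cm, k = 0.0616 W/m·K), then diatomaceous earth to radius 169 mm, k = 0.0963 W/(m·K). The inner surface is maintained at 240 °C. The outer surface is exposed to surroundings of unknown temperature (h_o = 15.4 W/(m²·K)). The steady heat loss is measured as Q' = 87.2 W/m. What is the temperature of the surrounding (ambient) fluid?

Sum the resistances:
  R'_brass = ln(0.0614/0.0562)/(2πk) = 0.08849/(2π·113) = 1.246×10^-4 m·K/W
  R'_perlite = ln(0.126/0.0614)/(2πk) = 0.7189/(2π·0.0616) = 1.857 m·K/W
  R'_diatomaceous earth = ln(0.169/0.126)/(2πk) = 0.2936/(2π·0.0963) = 0.4853 m·K/W
  R'_conv,out = 1/(2πr h) = 1/(2π·0.169·15.4) = 0.06115 m·K/W
ΣR = 2.404 m·K/W
ΔT = Q'·ΣR = 87.2 × 2.404 = 209.6 K
Heat flows outward, so T_out = T_in − ΔT = 240 − 209.6 = 30.4 °C

T_out = 30.4 °C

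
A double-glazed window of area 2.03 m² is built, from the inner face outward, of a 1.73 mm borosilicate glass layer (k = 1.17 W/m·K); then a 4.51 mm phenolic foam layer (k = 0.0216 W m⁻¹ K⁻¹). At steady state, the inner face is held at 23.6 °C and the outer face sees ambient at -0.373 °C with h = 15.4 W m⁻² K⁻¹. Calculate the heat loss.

Series thermal resistances, inner to outer:
  R_borosilicate glass = L/(kA) = 0.00173/(1.17·2.03) = 7.284×10^-4 K/W
  R_phenolic foam = L/(kA) = 0.00451/(0.0216·2.03) = 0.1029 K/W
  R_conv,out = 1/(hA) = 1/(15.4·2.03) = 0.03199 K/W
ΣR = 7.284×10^-4 + 0.1029 + 0.03199 = 0.1356 K/W
Q = ΔT/ΣR = (23.6 °C − -0.373 °C)/0.1356 = 177 W

Q = 177 W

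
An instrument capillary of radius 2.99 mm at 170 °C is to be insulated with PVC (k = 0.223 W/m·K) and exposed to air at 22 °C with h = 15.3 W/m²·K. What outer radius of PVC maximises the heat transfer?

r_cr = 1.46 cm

For a cylinder, r_cr = k_ins/h = 0.223/15.3 = 0.0146 m = 1.46 cm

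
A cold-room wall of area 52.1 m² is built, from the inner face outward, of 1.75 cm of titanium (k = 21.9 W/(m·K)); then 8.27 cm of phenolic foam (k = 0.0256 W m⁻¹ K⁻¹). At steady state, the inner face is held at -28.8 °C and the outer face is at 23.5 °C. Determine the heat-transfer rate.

Treat each layer as a resistance in series:
  R_titanium = L/(kA) = 0.0175/(21.9·52.1) = 1.534×10^-5 K/W
  R_phenolic foam = L/(kA) = 0.0827/(0.0256·52.1) = 0.06201 K/W
ΣR = 1.534×10^-5 + 0.06201 = 0.06203 K/W
Q = ΔT/ΣR = (-28.8 °C − 23.5 °C)/0.06203 = -843 W
(Negative Q ⇒ heat flows inward; heat gain = 843 W.)

Q = 843 W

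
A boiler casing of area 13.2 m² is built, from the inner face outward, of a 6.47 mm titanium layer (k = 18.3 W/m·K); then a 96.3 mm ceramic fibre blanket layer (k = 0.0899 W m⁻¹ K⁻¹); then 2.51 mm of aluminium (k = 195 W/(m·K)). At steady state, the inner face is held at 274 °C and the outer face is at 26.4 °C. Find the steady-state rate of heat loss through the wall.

Resistance network (inner→outer):
  R_titanium = L/(kA) = 0.00647/(18.3·13.2) = 2.678×10^-5 K/W
  R_ceramic fibre blanket = L/(kA) = 0.0963/(0.0899·13.2) = 0.08115 K/W
  R_aluminium = L/(kA) = 0.00251/(195·13.2) = 9.751×10^-7 K/W
ΣR = 2.678×10^-5 + 0.08115 + 9.751×10^-7 = 0.08118 K/W
Q = ΔT/ΣR = (274 °C − 26.4 °C)/0.08118 = 3050 W

Q = 3050 W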